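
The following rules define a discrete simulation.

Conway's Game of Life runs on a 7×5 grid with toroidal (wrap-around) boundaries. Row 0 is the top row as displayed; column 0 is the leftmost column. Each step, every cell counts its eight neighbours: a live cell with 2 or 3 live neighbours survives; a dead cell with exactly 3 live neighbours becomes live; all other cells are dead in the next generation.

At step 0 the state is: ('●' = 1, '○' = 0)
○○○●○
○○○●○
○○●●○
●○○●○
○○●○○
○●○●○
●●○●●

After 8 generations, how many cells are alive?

4

k=0  ○○○●○
○○○●○
○○●●○
●○○●○
○○●○○
○●○●○
●●○●●
k=1  ●○○●○
○○○●●
○○●●○
○●○●●
○●●●●
○●○●○
●●○●○
k=2  ●●○●○
○○○○○
●○○○○
○●○○○
○●○○○
○○○○○
●●○●○
k=3  ●●○○○
●●○○●
○○○○○
●●○○○
○○○○○
●●●○○
●●○○○
k=4  ○○●○○
○●○○●
○○○○●
○○○○○
○○●○○
●○●○○
○○○○●
k=5  ●○○●○
●○○●○
●○○○○
○○○○○
○●○○○
○●○●○
○●○●○
k=6  ●●○●○
●●○○○
○○○○●
○○○○○
○○●○○
●●○○○
●●○●○
k=7  ○○○○○
○●●○○
●○○○○
○○○○○
○●○○○
●○○○●
○○○○○
k=8  ○○○○○
○●○○○
○●○○○
○○○○○
●○○○○
●○○○○
○○○○○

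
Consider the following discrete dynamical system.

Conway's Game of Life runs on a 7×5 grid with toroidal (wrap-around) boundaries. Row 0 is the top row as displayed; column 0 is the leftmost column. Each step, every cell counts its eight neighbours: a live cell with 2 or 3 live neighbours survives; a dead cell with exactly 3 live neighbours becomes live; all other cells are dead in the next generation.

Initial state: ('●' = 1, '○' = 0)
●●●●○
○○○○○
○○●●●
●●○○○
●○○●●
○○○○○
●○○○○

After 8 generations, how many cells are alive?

8

k=0  ●●●●○
○○○○○
○○●●●
●●○○○
●○○●●
○○○○○
●○○○○
k=1  ●●●○●
●○○○○
●●●●●
○●○○○
●●○○●
●○○○○
●○●○●
k=2  ○○●○○
○○○○○
○○●●●
○○○○○
○●○○●
○○○●○
○○●○○
k=3  ○○○○○
○○●○○
○○○●○
●○●○●
○○○○○
○○●●○
○○●●○
k=4  ○○●●○
○○○○○
○●●●●
○○○●●
○●●○●
○○●●○
○○●●○
k=5  ○○●●○
○●○○●
●○●○●
○○○○○
●●○○●
○○○○●
○●○○●
k=6  ○●●●●
○●○○●
●●○●●
○○○●○
●○○○●
○●○●●
●○●○●
k=7  ○○○○○
○○○○○
○●○●○
○●●●○
●○●○○
○●●○○
○○○○○
k=8  ○○○○○
○○○○○
○●○●○
●○○●●
●○○○○
○●●○○
○○○○○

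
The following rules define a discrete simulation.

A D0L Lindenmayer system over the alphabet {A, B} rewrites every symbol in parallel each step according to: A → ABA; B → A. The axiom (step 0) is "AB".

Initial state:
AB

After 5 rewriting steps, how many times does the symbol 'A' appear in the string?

gen 0: AB
gen 1: ABAA
gen 2: ABAAABAABA
gen 3: ABAAABAABAABAAABAABAAABA
gen 4: ABAAABAABAABAAABAABAAABAABAAABAABAABAAABAABAAABAABAABAAABA
gen 5: ABAAABAABAABAAABAABAAABAABAAABAABAABAAABAABAAABAABAABAAABA…ABAAABAABAABAAABAABAAABAABAABAAABAABAAABAABAAABAABAABAAABA  (len 140)

99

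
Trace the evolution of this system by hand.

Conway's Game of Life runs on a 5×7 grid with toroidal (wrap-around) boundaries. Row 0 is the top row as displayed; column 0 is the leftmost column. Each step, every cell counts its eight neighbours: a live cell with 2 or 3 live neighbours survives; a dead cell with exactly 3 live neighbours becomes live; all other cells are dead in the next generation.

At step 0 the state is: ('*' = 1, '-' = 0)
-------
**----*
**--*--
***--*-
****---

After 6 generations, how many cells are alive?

6

step 0: -------
**----*
**--*--
***--*-
****---
step 1: ------*
-*----*
-----*-
----*--
*--*--*
step 2: -----**
*----**
-----*-
----***
*----**
step 3: ----*--
*---*--
*------
*---*--
*------
step 4: -------
-------
**----*
**----*
-------
step 5: -------
*------
-*----*
-*----*
*------
step 6: -------
*------
-*----*
-*----*
*------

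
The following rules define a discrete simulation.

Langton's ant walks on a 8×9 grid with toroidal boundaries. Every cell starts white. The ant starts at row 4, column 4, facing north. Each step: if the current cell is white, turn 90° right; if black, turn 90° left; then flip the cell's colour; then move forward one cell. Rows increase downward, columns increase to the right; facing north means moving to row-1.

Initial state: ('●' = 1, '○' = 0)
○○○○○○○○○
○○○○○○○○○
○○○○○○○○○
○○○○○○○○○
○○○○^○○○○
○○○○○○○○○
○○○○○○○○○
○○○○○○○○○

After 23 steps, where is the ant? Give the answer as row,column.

step 0: ○○○○○○○○○
○○○○○○○○○
○○○○○○○○○
○○○○○○○○○
○○○○^○○○○
○○○○○○○○○
○○○○○○○○○
○○○○○○○○○
step 1: ○○○○○○○○○
○○○○○○○○○
○○○○○○○○○
○○○○○○○○○
○○○○●>○○○
○○○○○○○○○
○○○○○○○○○
○○○○○○○○○
step 2: ○○○○○○○○○
○○○○○○○○○
○○○○○○○○○
○○○○○○○○○
○○○○●●○○○
○○○○○v○○○
○○○○○○○○○
○○○○○○○○○
step 3: ○○○○○○○○○
○○○○○○○○○
○○○○○○○○○
○○○○○○○○○
○○○○●●○○○
○○○○<●○○○
○○○○○○○○○
○○○○○○○○○
step 4: ○○○○○○○○○
○○○○○○○○○
○○○○○○○○○
○○○○○○○○○
○○○○^●○○○
○○○○●●○○○
○○○○○○○○○
○○○○○○○○○
step 5: ○○○○○○○○○
○○○○○○○○○
○○○○○○○○○
○○○○○○○○○
○○○<○●○○○
○○○○●●○○○
○○○○○○○○○
○○○○○○○○○
step 6: ○○○○○○○○○
○○○○○○○○○
○○○○○○○○○
○○○^○○○○○
○○○●○●○○○
○○○○●●○○○
○○○○○○○○○
○○○○○○○○○
step 7: ○○○○○○○○○
○○○○○○○○○
○○○○○○○○○
○○○●>○○○○
○○○●○●○○○
○○○○●●○○○
○○○○○○○○○
○○○○○○○○○
step 8: ○○○○○○○○○
○○○○○○○○○
○○○○○○○○○
○○○●●○○○○
○○○●v●○○○
○○○○●●○○○
○○○○○○○○○
○○○○○○○○○
step 9: ○○○○○○○○○
○○○○○○○○○
○○○○○○○○○
○○○●●○○○○
○○○<●●○○○
○○○○●●○○○
○○○○○○○○○
○○○○○○○○○
step 10: ○○○○○○○○○
○○○○○○○○○
○○○○○○○○○
○○○●●○○○○
○○○○●●○○○
○○○v●●○○○
○○○○○○○○○
○○○○○○○○○
step 11: ○○○○○○○○○
○○○○○○○○○
○○○○○○○○○
○○○●●○○○○
○○○○●●○○○
○○<●●●○○○
○○○○○○○○○
○○○○○○○○○
step 12: ○○○○○○○○○
○○○○○○○○○
○○○○○○○○○
○○○●●○○○○
○○^○●●○○○
○○●●●●○○○
○○○○○○○○○
○○○○○○○○○
step 13: ○○○○○○○○○
○○○○○○○○○
○○○○○○○○○
○○○●●○○○○
○○●>●●○○○
○○●●●●○○○
○○○○○○○○○
○○○○○○○○○
step 14: ○○○○○○○○○
○○○○○○○○○
○○○○○○○○○
○○○●●○○○○
○○●●●●○○○
○○●v●●○○○
○○○○○○○○○
○○○○○○○○○
step 15: ○○○○○○○○○
○○○○○○○○○
○○○○○○○○○
○○○●●○○○○
○○●●●●○○○
○○●○>●○○○
○○○○○○○○○
○○○○○○○○○
step 16: ○○○○○○○○○
○○○○○○○○○
○○○○○○○○○
○○○●●○○○○
○○●●^●○○○
○○●○○●○○○
○○○○○○○○○
○○○○○○○○○
step 17: ○○○○○○○○○
○○○○○○○○○
○○○○○○○○○
○○○●●○○○○
○○●<○●○○○
○○●○○●○○○
○○○○○○○○○
○○○○○○○○○
step 18: ○○○○○○○○○
○○○○○○○○○
○○○○○○○○○
○○○●●○○○○
○○●○○●○○○
○○●v○●○○○
○○○○○○○○○
○○○○○○○○○
step 19: ○○○○○○○○○
○○○○○○○○○
○○○○○○○○○
○○○●●○○○○
○○●○○●○○○
○○<●○●○○○
○○○○○○○○○
○○○○○○○○○
step 20: ○○○○○○○○○
○○○○○○○○○
○○○○○○○○○
○○○●●○○○○
○○●○○●○○○
○○○●○●○○○
○○v○○○○○○
○○○○○○○○○
step 21: ○○○○○○○○○
○○○○○○○○○
○○○○○○○○○
○○○●●○○○○
○○●○○●○○○
○○○●○●○○○
○<●○○○○○○
○○○○○○○○○
step 22: ○○○○○○○○○
○○○○○○○○○
○○○○○○○○○
○○○●●○○○○
○○●○○●○○○
○^○●○●○○○
○●●○○○○○○
○○○○○○○○○
step 23: ○○○○○○○○○
○○○○○○○○○
○○○○○○○○○
○○○●●○○○○
○○●○○●○○○
○●>●○●○○○
○●●○○○○○○
○○○○○○○○○

5,2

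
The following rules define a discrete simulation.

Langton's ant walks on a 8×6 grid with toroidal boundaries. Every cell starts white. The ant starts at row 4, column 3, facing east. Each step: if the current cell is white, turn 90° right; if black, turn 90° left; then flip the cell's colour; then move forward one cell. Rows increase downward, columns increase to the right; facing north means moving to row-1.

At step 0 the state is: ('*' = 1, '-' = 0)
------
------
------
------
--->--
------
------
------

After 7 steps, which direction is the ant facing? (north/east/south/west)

south

step 0: ------
------
------
------
--->--
------
------
------
step 1: ------
------
------
------
---*--
---v--
------
------
step 2: ------
------
------
------
---*--
--<*--
------
------
step 3: ------
------
------
------
--^*--
--**--
------
------
step 4: ------
------
------
------
--*>--
--**--
------
------
step 5: ------
------
------
---^--
--*---
--**--
------
------
step 6: ------
------
------
---*>-
--*---
--**--
------
------
step 7: ------
------
------
---**-
--*-v-
--**--
------
------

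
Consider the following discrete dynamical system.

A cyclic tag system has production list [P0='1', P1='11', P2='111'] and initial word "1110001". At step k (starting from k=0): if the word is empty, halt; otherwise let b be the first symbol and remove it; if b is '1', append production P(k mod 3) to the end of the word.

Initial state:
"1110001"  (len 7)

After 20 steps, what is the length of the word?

20

0) "1110001"  (len 7)
1) "1100011"  (len 7)
2) "10001111"  (len 8)
3) "0001111111"  (len 10)
4) "001111111"  (len 9)
5) "01111111"  (len 8)
6) "1111111"  (len 7)
7) "1111111"  (len 7)
8) "11111111"  (len 8)
9) "1111111111"  (len 10)
10) "1111111111"  (len 10)
11) "11111111111"  (len 11)
12) "1111111111111"  (len 13)
13) "1111111111111"  (len 13)
14) "11111111111111"  (len 14)
15) "1111111111111111"  (len 16)
16) "1111111111111111"  (len 16)
17) "11111111111111111"  (len 17)
18) "1111111111111111111"  (len 19)
19) "1111111111111111111"  (len 19)
20) "11111111111111111111"  (len 20)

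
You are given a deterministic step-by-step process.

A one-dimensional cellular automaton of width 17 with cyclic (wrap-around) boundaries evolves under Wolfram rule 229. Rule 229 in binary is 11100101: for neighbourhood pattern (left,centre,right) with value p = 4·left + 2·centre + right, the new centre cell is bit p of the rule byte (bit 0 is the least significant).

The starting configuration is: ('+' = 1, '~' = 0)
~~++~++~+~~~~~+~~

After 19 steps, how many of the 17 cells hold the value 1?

12

0) ~~++~++~+~~~~~+~~
1) +~~++~+++~+++~+~+
2) +~~~++~+++~+++++~
3) +~+~~++~+++~+++++
4) +++~~~++~+++~++++
5) +++~+~~++~+++~+++
6) +++++~~~++~+++~++
7) +++++~+~~++~+++~+
8) +++++++~~~++~+++~
9) ~++++++~+~~++~+++
10) +~+++++++~~~++~++
11) ++~++++++~+~~++~+
12) +++~+++++++~~~++~
13) ~+++~++++++~+~~++
14) +~+++~+++++++~~~+
15) ++~+++~++++++~+~~
16) ~++~+++~+++++++~~
17) ~~++~+++~++++++~+
18) ~~~++~+++~+++++++
19) ~+~~++~+++~++++++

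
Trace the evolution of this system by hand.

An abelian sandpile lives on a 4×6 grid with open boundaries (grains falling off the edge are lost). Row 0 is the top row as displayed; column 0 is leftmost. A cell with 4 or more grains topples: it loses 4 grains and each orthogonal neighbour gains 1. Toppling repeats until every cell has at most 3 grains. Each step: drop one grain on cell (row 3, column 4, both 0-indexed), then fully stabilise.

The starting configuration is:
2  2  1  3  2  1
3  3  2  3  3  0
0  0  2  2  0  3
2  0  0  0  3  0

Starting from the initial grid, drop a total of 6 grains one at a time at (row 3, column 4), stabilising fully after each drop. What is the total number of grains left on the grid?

t=0: 2  2  1  3  2  1
3  3  2  3  3  0
0  0  2  2  0  3
2  0  0  0  3  0
t=1: 2  2  1  3  2  1
3  3  2  3  3  0
0  0  2  2  1  3
2  0  0  1  0  1
t=2: 2  2  1  3  2  1
3  3  2  3  3  0
0  0  2  2  1  3
2  0  0  1  1  1
t=3: 2  2  1  3  2  1
3  3  2  3  3  0
0  0  2  2  1  3
2  0  0  1  2  1
t=4: 2  2  1  3  2  1
3  3  2  3  3  0
0  0  2  2  1  3
2  0  0  1  3  1
t=5: 2  2  1  3  2  1
3  3  2  3  3  0
0  0  2  2  2  3
2  0  0  2  0  2
t=6: 2  2  1  3  2  1
3  3  2  3  3  0
0  0  2  2  2  3
2  0  0  2  1  2

41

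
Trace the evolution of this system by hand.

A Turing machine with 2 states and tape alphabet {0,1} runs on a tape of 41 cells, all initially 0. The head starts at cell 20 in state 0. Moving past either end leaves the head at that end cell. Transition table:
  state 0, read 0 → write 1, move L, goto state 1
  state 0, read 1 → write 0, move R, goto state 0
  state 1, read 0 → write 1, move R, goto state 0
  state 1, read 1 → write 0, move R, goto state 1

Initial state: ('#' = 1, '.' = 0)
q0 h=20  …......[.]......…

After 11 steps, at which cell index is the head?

23

k=0  q0 h=20  …......[.]......…
k=1  q1 h=19  …......[.]#.....…
k=2  q0 h=20  ….....#[#]......…
k=3  q0 h=21  …....#.[.]......…
k=4  q1 h=20  ….....#[.]#.....…
k=5  q0 h=21  …....##[#]......…
k=6  q0 h=22  …...##.[.]......…
k=7  q1 h=21  …....##[.]#.....…
k=8  q0 h=22  …...###[#]......…
k=9  q0 h=23  …..###.[.]......…
k=10  q1 h=22  …...###[.]#.....…
k=11  q0 h=23  …..####[#]......…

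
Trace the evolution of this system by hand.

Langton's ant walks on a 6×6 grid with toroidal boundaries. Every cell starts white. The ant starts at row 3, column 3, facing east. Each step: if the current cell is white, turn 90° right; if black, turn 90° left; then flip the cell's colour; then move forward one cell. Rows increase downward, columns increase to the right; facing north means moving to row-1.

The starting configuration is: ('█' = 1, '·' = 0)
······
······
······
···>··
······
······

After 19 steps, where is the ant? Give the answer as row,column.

1,2

0) ······
······
······
···>··
······
······
1) ······
······
······
···█··
···v··
······
2) ······
······
······
···█··
··<█··
······
3) ······
······
······
··^█··
··██··
······
4) ······
······
······
··█>··
··██··
······
5) ······
······
···^··
··█···
··██··
······
6) ······
······
···█>·
··█···
··██··
······
7) ······
······
···██·
··█·v·
··██··
······
8) ······
······
···██·
··█<█·
··██··
······
9) ······
······
···^█·
··███·
··██··
······
10) ······
······
··<·█·
··███·
··██··
······
11) ······
··^···
··█·█·
··███·
··██··
······
12) ······
··█>··
··█·█·
··███·
··██··
······
13) ······
··██··
··█v█·
··███·
··██··
······
14) ······
··██··
··<██·
··███·
··██··
······
15) ······
··██··
···██·
··v██·
··██··
······
16) ······
··██··
···██·
···>█·
··██··
······
17) ······
··██··
···^█·
····█·
··██··
······
18) ······
··██··
··<·█·
····█·
··██··
······
19) ······
··^█··
··█·█·
····█·
··██··
······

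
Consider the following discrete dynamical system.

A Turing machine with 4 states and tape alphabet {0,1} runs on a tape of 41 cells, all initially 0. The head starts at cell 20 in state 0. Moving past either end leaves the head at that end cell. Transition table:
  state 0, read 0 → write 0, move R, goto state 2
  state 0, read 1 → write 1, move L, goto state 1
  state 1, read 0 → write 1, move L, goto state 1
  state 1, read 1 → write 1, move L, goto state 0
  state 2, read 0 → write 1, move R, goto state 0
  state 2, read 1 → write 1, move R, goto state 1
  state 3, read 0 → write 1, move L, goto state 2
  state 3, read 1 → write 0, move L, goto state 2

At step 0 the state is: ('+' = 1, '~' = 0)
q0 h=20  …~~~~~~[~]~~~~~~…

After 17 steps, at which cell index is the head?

k=0  q0 h=20  …~~~~~~[~]~~~~~~…
k=1  q2 h=21  …~~~~~~[~]~~~~~~…
k=2  q0 h=22  …~~~~~+[~]~~~~~~…
k=3  q2 h=23  …~~~~+~[~]~~~~~~…
k=4  q0 h=24  …~~~+~+[~]~~~~~~…
k=5  q2 h=25  …~~+~+~[~]~~~~~~…
k=6  q0 h=26  …~+~+~+[~]~~~~~~…
k=7  q2 h=27  …+~+~+~[~]~~~~~~…
k=8  q0 h=28  …~+~+~+[~]~~~~~~…
k=9  q2 h=29  …+~+~+~[~]~~~~~~…
k=10  q0 h=30  …~+~+~+[~]~~~~~~…
k=11  q2 h=31  …+~+~+~[~]~~~~~~…
k=12  q0 h=32  …~+~+~+[~]~~~~~~…
k=13  q2 h=33  …+~+~+~[~]~~~~~~…
k=14  q0 h=34  …~+~+~+[~]~~~~~~|
k=15  q2 h=35  …+~+~+~[~]~~~~~|
k=16  q0 h=36  …~+~+~+[~]~~~~|
k=17  q2 h=37  …+~+~+~[~]~~~|

37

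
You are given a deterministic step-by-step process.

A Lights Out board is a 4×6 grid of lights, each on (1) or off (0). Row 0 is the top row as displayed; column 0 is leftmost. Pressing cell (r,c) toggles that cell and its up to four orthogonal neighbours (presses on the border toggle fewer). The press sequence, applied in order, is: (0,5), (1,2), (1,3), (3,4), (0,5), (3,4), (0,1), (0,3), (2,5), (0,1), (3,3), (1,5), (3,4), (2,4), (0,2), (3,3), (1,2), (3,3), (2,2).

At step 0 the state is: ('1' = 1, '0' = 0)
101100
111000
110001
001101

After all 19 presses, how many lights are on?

15

t=0: 101100
111000
110001
001101
t=1: 101111
111001
110001
001101
t=2: 100111
100101
111001
001101
t=3: 100011
101011
111101
001101
t=4: 100011
101011
111111
001010
t=5: 100000
101010
111111
001010
t=6: 100000
101010
111101
001101
t=7: 011000
111010
111101
001101
t=8: 010110
111110
111101
001101
t=9: 010110
111111
111110
001100
t=10: 101110
101111
111110
001100
t=11: 101110
101111
111010
000010
t=12: 101111
101100
111011
000010
t=13: 101111
101100
111001
000101
t=14: 101111
101110
111110
000111
t=15: 110011
100110
111110
000111
t=16: 110011
100110
111010
001001
t=17: 111011
111010
110010
001001
t=18: 111011
111010
110110
000111
t=19: 111011
110010
101010
001111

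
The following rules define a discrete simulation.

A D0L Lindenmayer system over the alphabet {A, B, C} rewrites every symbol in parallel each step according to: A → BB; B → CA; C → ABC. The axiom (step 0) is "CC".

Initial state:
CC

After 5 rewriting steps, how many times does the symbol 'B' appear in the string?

66

gen 0: CC
gen 1: ABCABC
gen 2: BBCAABCBBCAABC
gen 3: CACAABCBBBBCAABCCACAABCBBBBCAABC
gen 4: ABCBBABCBBBBCAABCCACACACAABCBBBBCAABCABCBBABCBBBBCAABCCACACACAABCBBBBCAABC
gen 5: BBCAABCCACABBCAABCCACACACAABCBBBBCAABCABCBBABCBBABCBBABCBB…BCBBBBCAABCABCBBABCBBABCBBABCBBBBCAABCCACACACAABCBBBBCAABC  (len 170)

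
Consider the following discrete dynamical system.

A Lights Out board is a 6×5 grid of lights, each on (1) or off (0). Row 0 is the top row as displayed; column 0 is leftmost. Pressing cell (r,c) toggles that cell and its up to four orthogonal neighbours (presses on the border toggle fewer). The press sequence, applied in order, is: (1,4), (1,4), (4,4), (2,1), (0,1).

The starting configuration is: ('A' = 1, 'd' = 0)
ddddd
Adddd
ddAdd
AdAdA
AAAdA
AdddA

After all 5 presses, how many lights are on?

14

0) ddddd
Adddd
ddAdd
AdAdA
AAAdA
AdddA
1) ddddA
AddAA
ddAdA
AdAdA
AAAdA
AdddA
2) ddddd
Adddd
ddAdd
AdAdA
AAAdA
AdddA
3) ddddd
Adddd
ddAdd
AdAdd
AAAAd
Adddd
4) ddddd
AAddd
AAddd
AAAdd
AAAAd
Adddd
5) AAAdd
Adddd
AAddd
AAAdd
AAAAd
Adddd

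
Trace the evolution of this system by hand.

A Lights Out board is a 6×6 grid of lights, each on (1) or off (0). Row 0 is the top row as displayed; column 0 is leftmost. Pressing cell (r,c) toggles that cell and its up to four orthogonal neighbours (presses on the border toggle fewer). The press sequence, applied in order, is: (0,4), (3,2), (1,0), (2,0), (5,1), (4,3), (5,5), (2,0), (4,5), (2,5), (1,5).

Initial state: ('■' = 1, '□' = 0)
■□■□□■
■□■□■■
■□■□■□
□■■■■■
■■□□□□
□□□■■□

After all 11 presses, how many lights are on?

16

[0] ■□■□□■
■□■□■■
■□■□■□
□■■■■■
■■□□□□
□□□■■□
[1] ■□■■■□
■□■□□■
■□■□■□
□■■■■■
■■□□□□
□□□■■□
[2] ■□■■■□
■□■□□■
■□□□■□
□□□□■■
■■■□□□
□□□■■□
[3] □□■■■□
□■■□□■
□□□□■□
□□□□■■
■■■□□□
□□□■■□
[4] □□■■■□
■■■□□■
■■□□■□
■□□□■■
■■■□□□
□□□■■□
[5] □□■■■□
■■■□□■
■■□□■□
■□□□■■
■□■□□□
■■■■■□
[6] □□■■■□
■■■□□■
■■□□■□
■□□■■■
■□□■■□
■■■□■□
[7] □□■■■□
■■■□□■
■■□□■□
■□□■■■
■□□■■■
■■■□□■
[8] □□■■■□
□■■□□■
□□□□■□
□□□■■■
■□□■■■
■■■□□■
[9] □□■■■□
□■■□□■
□□□□■□
□□□■■□
■□□■□□
■■■□□□
[10] □□■■■□
□■■□□□
□□□□□■
□□□■■■
■□□■□□
■■■□□□
[11] □□■■■■
□■■□■■
□□□□□□
□□□■■■
■□□■□□
■■■□□□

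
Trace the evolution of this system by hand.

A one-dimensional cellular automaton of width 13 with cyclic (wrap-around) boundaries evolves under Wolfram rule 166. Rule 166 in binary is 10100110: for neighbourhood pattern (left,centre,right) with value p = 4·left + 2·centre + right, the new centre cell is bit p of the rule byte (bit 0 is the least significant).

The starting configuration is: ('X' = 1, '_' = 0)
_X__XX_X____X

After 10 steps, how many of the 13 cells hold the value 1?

6

[0] _X__XX_X____X
[1] XX_X__XX___XX
[2] X_XX_X____X_X
[3] _X__XX___XXX_
[4] XX_X____X_X__
[5] __XX___XXXX_X
[6] _X____X_XX_XX
[7] XX___XXX__X__
[8] ____X_X__XX_X
[9] ___XXXX_X__XX
[10] __X_XX_XX_X__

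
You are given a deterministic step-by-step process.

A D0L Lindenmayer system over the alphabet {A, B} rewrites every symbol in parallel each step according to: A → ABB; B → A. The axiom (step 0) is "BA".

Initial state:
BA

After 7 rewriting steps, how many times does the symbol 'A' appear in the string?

[0] BA
[1] AABB
[2] ABBABBAA
[3] ABBAAABBAAABBABB
[4] ABBAAABBABBABBAAABBABBABBAAABBAA
[5] ABBAAABBABBABBAAABBAAABBAAABBABBABBAAABBAAABBAAABBABBABBAAABBABB
[6] ABBAAABBABBABBAAABBAAABBAAABBABBABBAAABBABBABBAAABBABBABBA…BBABBABBAAABBABBABBAAABBABBABBAAABBAAABBAAABBABBABBAAABBAA  (len 128)
[7] ABBAAABBABBABBAAABBAAABBAAABBABBABBAAABBABBABBAAABBABBABBA…BABBABBAAABBABBABBAAABBABBABBAAABBAAABBAAABBABBABBAAABBABB  (len 256)

128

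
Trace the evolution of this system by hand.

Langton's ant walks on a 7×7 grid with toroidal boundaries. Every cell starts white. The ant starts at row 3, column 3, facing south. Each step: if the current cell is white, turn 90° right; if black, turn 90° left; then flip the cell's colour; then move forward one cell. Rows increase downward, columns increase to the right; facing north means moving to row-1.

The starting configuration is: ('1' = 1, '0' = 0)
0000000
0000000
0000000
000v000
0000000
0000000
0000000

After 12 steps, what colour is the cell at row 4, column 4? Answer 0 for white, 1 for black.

t=0: 0000000
0000000
0000000
000v000
0000000
0000000
0000000
t=1: 0000000
0000000
0000000
00<1000
0000000
0000000
0000000
t=2: 0000000
0000000
00^0000
0011000
0000000
0000000
0000000
t=3: 0000000
0000000
001>000
0011000
0000000
0000000
0000000
t=4: 0000000
0000000
0011000
001v000
0000000
0000000
0000000
t=5: 0000000
0000000
0011000
0010>00
0000000
0000000
0000000
t=6: 0000000
0000000
0011000
0010100
0000v00
0000000
0000000
t=7: 0000000
0000000
0011000
0010100
000<100
0000000
0000000
t=8: 0000000
0000000
0011000
001^100
0001100
0000000
0000000
t=9: 0000000
0000000
0011000
0011>00
0001100
0000000
0000000
t=10: 0000000
0000000
0011^00
0011000
0001100
0000000
0000000
t=11: 0000000
0000000
00111>0
0011000
0001100
0000000
0000000
t=12: 0000000
0000000
0011110
00110v0
0001100
0000000
0000000

1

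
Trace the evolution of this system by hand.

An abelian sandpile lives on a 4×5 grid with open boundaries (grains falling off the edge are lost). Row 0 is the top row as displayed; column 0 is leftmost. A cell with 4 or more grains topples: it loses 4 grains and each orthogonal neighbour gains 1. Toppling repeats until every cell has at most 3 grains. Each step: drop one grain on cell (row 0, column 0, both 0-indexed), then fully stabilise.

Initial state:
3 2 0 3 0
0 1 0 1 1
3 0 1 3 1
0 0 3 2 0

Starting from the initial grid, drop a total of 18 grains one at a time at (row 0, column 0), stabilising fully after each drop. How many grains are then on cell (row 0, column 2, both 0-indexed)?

1

k=0  3 2 0 3 0
0 1 0 1 1
3 0 1 3 1
0 0 3 2 0
k=1  0 3 0 3 0
1 1 0 1 1
3 0 1 3 1
0 0 3 2 0
k=2  1 3 0 3 0
1 1 0 1 1
3 0 1 3 1
0 0 3 2 0
k=3  2 3 0 3 0
1 1 0 1 1
3 0 1 3 1
0 0 3 2 0
k=4  3 3 0 3 0
1 1 0 1 1
3 0 1 3 1
0 0 3 2 0
k=5  1 0 1 3 0
2 2 0 1 1
3 0 1 3 1
0 0 3 2 0
k=6  2 0 1 3 0
2 2 0 1 1
3 0 1 3 1
0 0 3 2 0
k=7  3 0 1 3 0
2 2 0 1 1
3 0 1 3 1
0 0 3 2 0
k=8  0 1 1 3 0
3 2 0 1 1
3 0 1 3 1
0 0 3 2 0
k=9  1 1 1 3 0
3 2 0 1 1
3 0 1 3 1
0 0 3 2 0
k=10  2 1 1 3 0
3 2 0 1 1
3 0 1 3 1
0 0 3 2 0
k=11  3 1 1 3 0
3 2 0 1 1
3 0 1 3 1
0 0 3 2 0
k=12  1 2 1 3 0
1 3 0 1 1
0 1 1 3 1
1 0 3 2 0
k=13  2 2 1 3 0
1 3 0 1 1
0 1 1 3 1
1 0 3 2 0
k=14  3 2 1 3 0
1 3 0 1 1
0 1 1 3 1
1 0 3 2 0
k=15  0 3 1 3 0
2 3 0 1 1
0 1 1 3 1
1 0 3 2 0
k=16  1 3 1 3 0
2 3 0 1 1
0 1 1 3 1
1 0 3 2 0
k=17  2 3 1 3 0
2 3 0 1 1
0 1 1 3 1
1 0 3 2 0
k=18  3 3 1 3 0
2 3 0 1 1
0 1 1 3 1
1 0 3 2 0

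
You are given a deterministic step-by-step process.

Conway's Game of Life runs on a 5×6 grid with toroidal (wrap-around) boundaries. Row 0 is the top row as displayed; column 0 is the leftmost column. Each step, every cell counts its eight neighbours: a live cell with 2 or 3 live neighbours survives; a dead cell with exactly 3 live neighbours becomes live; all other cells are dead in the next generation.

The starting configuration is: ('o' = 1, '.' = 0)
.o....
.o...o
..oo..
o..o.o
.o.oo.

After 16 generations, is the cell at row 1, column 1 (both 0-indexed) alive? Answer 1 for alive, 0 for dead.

step 0: .o....
.o...o
..oo..
o..o.o
.o.oo.
step 1: .o..o.
oo....
.ooo.o
oo...o
.o.ooo
step 2: .o.oo.
...ooo
....oo
......
.o.o..
step 3: o....o
o.o...
...o.o
....o.
...oo.
step 4: oo.ooo
oo..o.
...ooo
.....o
...oo.
step 5: .o....
.o....
...o..
.....o
..oo..
step 6: .o....
..o...
......
..ooo.
..o...
step 7: .oo...
......
..o...
..oo..
.oo...
step 8: .oo...
.oo...
..oo..
...o..
......
step 9: .oo...
......
.o.o..
..oo..
..o...
step 10: .oo...
.o....
...o..
.o.o..
......
step 11: .oo...
.o....
......
..o...
.o....
step 12: ooo...
.oo...
......
......
.o....
step 13: o.....
o.o...
......
......
ooo...
step 14: o.o..o
.o....
......
.o....
oo....
step 15: ..o..o
oo....
......
oo....
..o..o
step 16: ..o..o
oo....
......
oo....
..o..o

1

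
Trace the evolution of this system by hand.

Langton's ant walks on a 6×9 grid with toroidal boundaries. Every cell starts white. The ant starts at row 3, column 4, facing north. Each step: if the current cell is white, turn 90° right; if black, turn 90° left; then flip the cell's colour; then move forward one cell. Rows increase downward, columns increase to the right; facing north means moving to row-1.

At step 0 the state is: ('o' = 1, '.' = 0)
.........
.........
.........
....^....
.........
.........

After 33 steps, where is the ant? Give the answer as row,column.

k=0  .........
.........
.........
....^....
.........
.........
k=1  .........
.........
.........
....o>...
.........
.........
k=2  .........
.........
.........
....oo...
.....v...
.........
k=3  .........
.........
.........
....oo...
....<o...
.........
k=4  .........
.........
.........
....^o...
....oo...
.........
k=5  .........
.........
.........
...<.o...
....oo...
.........
k=6  .........
.........
...^.....
...o.o...
....oo...
.........
k=7  .........
.........
...o>....
...o.o...
....oo...
.........
k=8  .........
.........
...oo....
...ovo...
....oo...
.........
k=9  .........
.........
...oo....
...<oo...
....oo...
.........
k=10  .........
.........
...oo....
....oo...
...voo...
.........
k=11  .........
.........
...oo....
....oo...
..<ooo...
.........
k=12  .........
.........
...oo....
..^.oo...
..oooo...
.........
k=13  .........
.........
...oo....
..o>oo...
..oooo...
.........
k=14  .........
.........
...oo....
..oooo...
..ovoo...
.........
k=15  .........
.........
...oo....
..oooo...
..o.>o...
.........
k=16  .........
.........
...oo....
..oo^o...
..o..o...
.........
k=17  .........
.........
...oo....
..o<.o...
..o..o...
.........
k=18  .........
.........
...oo....
..o..o...
..ov.o...
.........
k=19  .........
.........
...oo....
..o..o...
..<o.o...
.........
k=20  .........
.........
...oo....
..o..o...
...o.o...
..v......
k=21  .........
.........
...oo....
..o..o...
...o.o...
.<o......
k=22  .........
.........
...oo....
..o..o...
.^.o.o...
.oo......
k=23  .........
.........
...oo....
..o..o...
.o>o.o...
.oo......
k=24  .........
.........
...oo....
..o..o...
.ooo.o...
.ov......
k=25  .........
.........
...oo....
..o..o...
.ooo.o...
.o.>.....
k=26  ...v.....
.........
...oo....
..o..o...
.ooo.o...
.o.o.....
k=27  ..<o.....
.........
...oo....
..o..o...
.ooo.o...
.o.o.....
k=28  ..oo.....
.........
...oo....
..o..o...
.ooo.o...
.o^o.....
k=29  ..oo.....
.........
...oo....
..o..o...
.ooo.o...
.oo>.....
k=30  ..oo.....
.........
...oo....
..o..o...
.oo^.o...
.oo......
k=31  ..oo.....
.........
...oo....
..o..o...
.o<..o...
.oo......
k=32  ..oo.....
.........
...oo....
..o..o...
.o...o...
.ov......
k=33  ..oo.....
.........
...oo....
..o..o...
.o...o...
.o.>.....

5,3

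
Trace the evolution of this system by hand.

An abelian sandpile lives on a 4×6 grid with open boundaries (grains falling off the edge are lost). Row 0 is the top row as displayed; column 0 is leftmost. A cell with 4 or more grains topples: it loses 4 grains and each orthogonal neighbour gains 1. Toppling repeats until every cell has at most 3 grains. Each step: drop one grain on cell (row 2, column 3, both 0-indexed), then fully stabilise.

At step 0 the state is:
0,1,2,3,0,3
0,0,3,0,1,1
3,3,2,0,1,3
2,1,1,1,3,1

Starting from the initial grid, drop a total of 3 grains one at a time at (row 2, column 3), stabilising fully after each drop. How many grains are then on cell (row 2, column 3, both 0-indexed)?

[0] 0,1,2,3,0,3
0,0,3,0,1,1
3,3,2,0,1,3
2,1,1,1,3,1
[1] 0,1,2,3,0,3
0,0,3,0,1,1
3,3,2,1,1,3
2,1,1,1,3,1
[2] 0,1,2,3,0,3
0,0,3,0,1,1
3,3,2,2,1,3
2,1,1,1,3,1
[3] 0,1,2,3,0,3
0,0,3,0,1,1
3,3,2,3,1,3
2,1,1,1,3,1

3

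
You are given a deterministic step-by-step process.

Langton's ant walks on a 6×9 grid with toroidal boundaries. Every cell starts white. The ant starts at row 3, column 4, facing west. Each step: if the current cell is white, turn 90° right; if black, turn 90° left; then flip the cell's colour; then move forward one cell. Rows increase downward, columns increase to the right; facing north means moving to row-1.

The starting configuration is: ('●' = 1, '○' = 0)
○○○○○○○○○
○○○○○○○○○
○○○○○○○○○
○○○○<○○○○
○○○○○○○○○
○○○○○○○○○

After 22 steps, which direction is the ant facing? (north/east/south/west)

west

gen 0: ○○○○○○○○○
○○○○○○○○○
○○○○○○○○○
○○○○<○○○○
○○○○○○○○○
○○○○○○○○○
gen 1: ○○○○○○○○○
○○○○○○○○○
○○○○^○○○○
○○○○●○○○○
○○○○○○○○○
○○○○○○○○○
gen 2: ○○○○○○○○○
○○○○○○○○○
○○○○●>○○○
○○○○●○○○○
○○○○○○○○○
○○○○○○○○○
gen 3: ○○○○○○○○○
○○○○○○○○○
○○○○●●○○○
○○○○●v○○○
○○○○○○○○○
○○○○○○○○○
gen 4: ○○○○○○○○○
○○○○○○○○○
○○○○●●○○○
○○○○<●○○○
○○○○○○○○○
○○○○○○○○○
gen 5: ○○○○○○○○○
○○○○○○○○○
○○○○●●○○○
○○○○○●○○○
○○○○v○○○○
○○○○○○○○○
gen 6: ○○○○○○○○○
○○○○○○○○○
○○○○●●○○○
○○○○○●○○○
○○○<●○○○○
○○○○○○○○○
gen 7: ○○○○○○○○○
○○○○○○○○○
○○○○●●○○○
○○○^○●○○○
○○○●●○○○○
○○○○○○○○○
gen 8: ○○○○○○○○○
○○○○○○○○○
○○○○●●○○○
○○○●>●○○○
○○○●●○○○○
○○○○○○○○○
gen 9: ○○○○○○○○○
○○○○○○○○○
○○○○●●○○○
○○○●●●○○○
○○○●v○○○○
○○○○○○○○○
gen 10: ○○○○○○○○○
○○○○○○○○○
○○○○●●○○○
○○○●●●○○○
○○○●○>○○○
○○○○○○○○○
gen 11: ○○○○○○○○○
○○○○○○○○○
○○○○●●○○○
○○○●●●○○○
○○○●○●○○○
○○○○○v○○○
gen 12: ○○○○○○○○○
○○○○○○○○○
○○○○●●○○○
○○○●●●○○○
○○○●○●○○○
○○○○<●○○○
gen 13: ○○○○○○○○○
○○○○○○○○○
○○○○●●○○○
○○○●●●○○○
○○○●^●○○○
○○○○●●○○○
gen 14: ○○○○○○○○○
○○○○○○○○○
○○○○●●○○○
○○○●●●○○○
○○○●●>○○○
○○○○●●○○○
gen 15: ○○○○○○○○○
○○○○○○○○○
○○○○●●○○○
○○○●●^○○○
○○○●●○○○○
○○○○●●○○○
gen 16: ○○○○○○○○○
○○○○○○○○○
○○○○●●○○○
○○○●<○○○○
○○○●●○○○○
○○○○●●○○○
gen 17: ○○○○○○○○○
○○○○○○○○○
○○○○●●○○○
○○○●○○○○○
○○○●v○○○○
○○○○●●○○○
gen 18: ○○○○○○○○○
○○○○○○○○○
○○○○●●○○○
○○○●○○○○○
○○○●○>○○○
○○○○●●○○○
gen 19: ○○○○○○○○○
○○○○○○○○○
○○○○●●○○○
○○○●○○○○○
○○○●○●○○○
○○○○●v○○○
gen 20: ○○○○○○○○○
○○○○○○○○○
○○○○●●○○○
○○○●○○○○○
○○○●○●○○○
○○○○●○>○○
gen 21: ○○○○○○v○○
○○○○○○○○○
○○○○●●○○○
○○○●○○○○○
○○○●○●○○○
○○○○●○●○○
gen 22: ○○○○○<●○○
○○○○○○○○○
○○○○●●○○○
○○○●○○○○○
○○○●○●○○○
○○○○●○●○○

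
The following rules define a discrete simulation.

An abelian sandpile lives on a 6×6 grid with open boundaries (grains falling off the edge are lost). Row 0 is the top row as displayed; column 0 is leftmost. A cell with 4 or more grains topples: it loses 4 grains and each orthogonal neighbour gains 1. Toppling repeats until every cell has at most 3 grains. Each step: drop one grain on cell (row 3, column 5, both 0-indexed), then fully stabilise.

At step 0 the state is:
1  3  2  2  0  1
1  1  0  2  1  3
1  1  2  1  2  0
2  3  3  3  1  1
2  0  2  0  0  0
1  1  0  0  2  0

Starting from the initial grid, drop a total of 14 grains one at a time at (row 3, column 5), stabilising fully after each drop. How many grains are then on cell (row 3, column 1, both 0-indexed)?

[0] 1  3  2  2  0  1
1  1  0  2  1  3
1  1  2  1  2  0
2  3  3  3  1  1
2  0  2  0  0  0
1  1  0  0  2  0
[1] 1  3  2  2  0  1
1  1  0  2  1  3
1  1  2  1  2  0
2  3  3  3  1  2
2  0  2  0  0  0
1  1  0  0  2  0
[2] 1  3  2  2  0  1
1  1  0  2  1  3
1  1  2  1  2  0
2  3  3  3  1  3
2  0  2  0  0  0
1  1  0  0  2  0
[3] 1  3  2  2  0  1
1  1  0  2  1  3
1  1  2  1  2  1
2  3  3  3  2  0
2  0  2  0  0  1
1  1  0  0  2  0
[4] 1  3  2  2  0  1
1  1  0  2  1  3
1  1  2  1  2  1
2  3  3  3  2  1
2  0  2  0  0  1
1  1  0  0  2  0
[5] 1  3  2  2  0  1
1  1  0  2  1  3
1  1  2  1  2  1
2  3  3  3  2  2
2  0  2  0  0  1
1  1  0  0  2  0
[6] 1  3  2  2  0  1
1  1  0  2  1  3
1  1  2  1  2  1
2  3  3  3  2  3
2  0  2  0  0  1
1  1  0  0  2  0
[7] 1  3  2  2  0  1
1  1  0  2  1  3
1  1  2  1  2  2
2  3  3  3  3  0
2  0  2  0  0  2
1  1  0  0  2  0
[8] 1  3  2  2  0  1
1  1  0  2  1  3
1  1  2  1  2  2
2  3  3  3  3  1
2  0  2  0  0  2
1  1  0  0  2  0
[9] 1  3  2  2  0  1
1  1  0  2  1  3
1  1  2  1  2  2
2  3  3  3  3  2
2  0  2  0  0  2
1  1  0  0  2  0
[10] 1  3  2  2  0  1
1  1  0  2  1  3
1  1  2  1  2  2
2  3  3  3  3  3
2  0  2  0  0  2
1  1  0  0  2  0
[11] 1  3  2  2  0  1
1  1  0  2  1  3
1  2  3  2  3  3
3  0  1  1  1  1
2  1  3  1  1  3
1  1  0  0  2  0
[12] 1  3  2  2  0  1
1  1  0  2  1  3
1  2  3  2  3  3
3  0  1  1  1  2
2  1  3  1  1  3
1  1  0  0  2  0
[13] 1  3  2  2  0  1
1  1  0  2  1  3
1  2  3  2  3  3
3  0  1  1  1  3
2  1  3  1  1  3
1  1  0  0  2  0
[14] 1  3  2  2  0  2
1  1  0  2  3  0
1  2  3  3  0  2
3  0  1  1  3  2
2  1  3  1  2  0
1  1  0  0  2  1

0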